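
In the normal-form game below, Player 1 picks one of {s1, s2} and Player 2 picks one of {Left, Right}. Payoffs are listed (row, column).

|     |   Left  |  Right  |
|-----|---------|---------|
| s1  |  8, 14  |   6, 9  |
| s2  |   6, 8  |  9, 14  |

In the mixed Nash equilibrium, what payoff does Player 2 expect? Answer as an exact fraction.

124/11

Player 1 mixes with probability p on s1, chosen so Player 2 is indifferent: 14p + 8(1−p) = 9p + 14(1−p) gives p = 6/11.
Player 2's expected payoff is 14·6/11 + 8·5/11 = 124/11.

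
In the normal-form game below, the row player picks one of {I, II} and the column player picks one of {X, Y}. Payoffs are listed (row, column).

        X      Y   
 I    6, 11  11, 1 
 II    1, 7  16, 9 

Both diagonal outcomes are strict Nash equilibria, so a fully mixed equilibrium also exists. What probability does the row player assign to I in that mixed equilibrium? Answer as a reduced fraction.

The row player's mix p on I must make the column player indifferent between X and Y.
The column player's payoff from X: 11p + 7(1−p). From Y: 1p + 9(1−p).
Set equal: 10p = 2(1−p) → p = 2/12 = 1/6.

1/6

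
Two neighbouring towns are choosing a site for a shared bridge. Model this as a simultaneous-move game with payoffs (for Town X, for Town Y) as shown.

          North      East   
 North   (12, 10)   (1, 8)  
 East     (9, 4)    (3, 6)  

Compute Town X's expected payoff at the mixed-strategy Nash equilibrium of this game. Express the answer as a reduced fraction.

Town Y mixes with probability q on North, chosen so Town X is indifferent: 12q + 1(1−q) = 9q + 3(1−q) gives q = 2/5.
Town X's expected payoff (from either row, since indifferent) is 12·2/5 + 1·3/5 = 27/5.

27/5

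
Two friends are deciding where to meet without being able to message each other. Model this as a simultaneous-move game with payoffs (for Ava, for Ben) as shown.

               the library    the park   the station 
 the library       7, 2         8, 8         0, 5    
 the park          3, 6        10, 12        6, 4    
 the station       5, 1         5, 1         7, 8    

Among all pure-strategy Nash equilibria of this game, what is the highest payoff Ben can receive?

Both the park is a pure NE (Ava: 10 ≥ 8; Ben: 12 ≥ 6). Ben gets 12.
Both the station is a pure NE (Ava: 7 ≥ 6; Ben: 8 ≥ 1). Ben gets 8.
Every other cell has a profitable deviation for at least one player. Highest of {12, 8} is 12.

12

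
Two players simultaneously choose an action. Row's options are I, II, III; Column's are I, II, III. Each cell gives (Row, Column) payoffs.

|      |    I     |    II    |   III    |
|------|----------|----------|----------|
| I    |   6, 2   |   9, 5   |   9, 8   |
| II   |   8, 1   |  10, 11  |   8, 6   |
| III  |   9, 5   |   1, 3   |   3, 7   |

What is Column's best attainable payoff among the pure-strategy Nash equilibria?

11

(I, III) is a pure NE (Row: 9 ≥ 8; Column: 8 ≥ 5). Column gets 8.
Both II is a pure NE (Row: 10 ≥ 9; Column: 11 ≥ 6). Column gets 11.
Every other cell has a profitable deviation for at least one player. Highest of {8, 11} is 11.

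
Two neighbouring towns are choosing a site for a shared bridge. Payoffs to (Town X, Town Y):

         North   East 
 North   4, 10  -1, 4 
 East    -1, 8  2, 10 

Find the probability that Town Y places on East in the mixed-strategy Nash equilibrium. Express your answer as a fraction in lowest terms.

5/8

Town Y's mix q on North must make Town X indifferent between North and East.
Town X's payoff from North: 4q + (-1)(1−q). From East: (-1)q + 2(1−q).
Set equal: 5q = 3(1−q) → q = 3/8.
Probability on East is 1 − 3/8 = 5/8.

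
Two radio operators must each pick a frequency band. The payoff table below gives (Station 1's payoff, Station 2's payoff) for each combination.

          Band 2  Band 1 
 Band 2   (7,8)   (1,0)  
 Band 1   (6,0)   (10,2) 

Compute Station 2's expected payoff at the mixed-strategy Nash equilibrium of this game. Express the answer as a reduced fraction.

8/5

Station 1 mixes with probability p on Band 2, chosen so Station 2 is indifferent: 8p + 0(1−p) = 0p + 2(1−p) gives p = 1/5.
Station 2's expected payoff is 8·1/5 + 0·4/5 = 8/5.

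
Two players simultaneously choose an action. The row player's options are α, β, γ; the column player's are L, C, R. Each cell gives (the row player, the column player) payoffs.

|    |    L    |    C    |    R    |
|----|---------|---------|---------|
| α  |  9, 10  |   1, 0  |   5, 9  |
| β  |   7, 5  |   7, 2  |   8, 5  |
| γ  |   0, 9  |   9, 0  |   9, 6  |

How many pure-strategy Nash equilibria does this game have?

(α, L): the row player gets 9 (best alternative 7); the column player gets 10 (best alternative 9). Neither deviates — NE.
(γ, R) is not a NE: the column player would switch to L (9 > 6).
No other cell survives both best-response checks, so there is 1 pure NE.

1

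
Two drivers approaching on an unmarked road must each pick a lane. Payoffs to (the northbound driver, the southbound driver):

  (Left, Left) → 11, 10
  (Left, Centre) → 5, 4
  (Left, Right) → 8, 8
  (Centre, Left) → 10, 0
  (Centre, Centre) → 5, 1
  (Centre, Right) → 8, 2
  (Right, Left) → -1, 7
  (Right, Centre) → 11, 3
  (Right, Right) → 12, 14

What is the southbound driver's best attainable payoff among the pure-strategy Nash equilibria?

Both Left is a pure NE (the northbound driver: 11 ≥ 10; the southbound driver: 10 ≥ 8). The southbound driver gets 10.
Both Right is a pure NE (the northbound driver: 12 ≥ 8; the southbound driver: 14 ≥ 7). The southbound driver gets 14.
Every other cell has a profitable deviation for at least one player. Highest of {10, 14} is 14.

14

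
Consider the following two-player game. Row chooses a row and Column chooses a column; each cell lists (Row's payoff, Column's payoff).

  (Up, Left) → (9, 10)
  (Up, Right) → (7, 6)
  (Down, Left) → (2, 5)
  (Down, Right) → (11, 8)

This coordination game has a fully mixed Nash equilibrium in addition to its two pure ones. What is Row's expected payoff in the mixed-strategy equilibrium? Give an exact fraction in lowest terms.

Column mixes with probability q on Left, chosen so Row is indifferent: 9q + 7(1−q) = 2q + 11(1−q) gives q = 4/11.
Row's expected payoff (from either row, since indifferent) is 9·4/11 + 7·7/11 = 85/11.

85/11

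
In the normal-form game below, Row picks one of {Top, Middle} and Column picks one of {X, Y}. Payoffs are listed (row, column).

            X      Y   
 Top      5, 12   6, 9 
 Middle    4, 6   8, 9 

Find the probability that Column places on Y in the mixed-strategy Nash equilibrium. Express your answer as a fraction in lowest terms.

1/3

Column's mix q on X must make Row indifferent between Top and Middle.
Row's payoff from Top: 5q + 6(1−q). From Middle: 4q + 8(1−q).
Set equal: 1q = 2(1−q) → q = 2/3.
Probability on Y is 1 − 2/3 = 1/3.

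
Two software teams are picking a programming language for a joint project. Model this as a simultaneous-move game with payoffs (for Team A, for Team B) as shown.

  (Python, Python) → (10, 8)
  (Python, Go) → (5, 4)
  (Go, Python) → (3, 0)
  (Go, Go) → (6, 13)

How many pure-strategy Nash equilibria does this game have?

Both Python: Team A gets 10 (best alternative 3); Team B gets 8 (best alternative 4). Neither deviates — NE.
Both Go: Team A gets 6 (best alternative 5); Team B gets 13 (best alternative 0). Neither deviates — NE.
(Python, Go) is not a NE: Team A would switch to Go (6 > 5).
No other cell survives both best-response checks, so there are 2 pure NE.

2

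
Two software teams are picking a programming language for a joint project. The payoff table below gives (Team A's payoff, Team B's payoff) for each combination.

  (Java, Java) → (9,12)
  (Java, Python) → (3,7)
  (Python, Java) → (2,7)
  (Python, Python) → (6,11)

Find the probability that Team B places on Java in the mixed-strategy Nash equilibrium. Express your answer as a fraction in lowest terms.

Team B's mix q on Java must make Team A indifferent between Java and Python.
Team A's payoff from Java: 9q + 3(1−q). From Python: 2q + 6(1−q).
Set equal: 7q = 3(1−q) → q = 3/10.

3/10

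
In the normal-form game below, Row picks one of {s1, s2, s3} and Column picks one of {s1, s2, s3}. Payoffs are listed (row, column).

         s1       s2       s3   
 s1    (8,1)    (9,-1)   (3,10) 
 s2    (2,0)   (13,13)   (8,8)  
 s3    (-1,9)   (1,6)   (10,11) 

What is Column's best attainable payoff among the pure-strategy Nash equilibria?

13

Both s2 is a pure NE (Row: 13 ≥ 9; Column: 13 ≥ 8). Column gets 13.
Both s3 is a pure NE (Row: 10 ≥ 8; Column: 11 ≥ 9). Column gets 11.
Every other cell has a profitable deviation for at least one player. Highest of {13, 11} is 13.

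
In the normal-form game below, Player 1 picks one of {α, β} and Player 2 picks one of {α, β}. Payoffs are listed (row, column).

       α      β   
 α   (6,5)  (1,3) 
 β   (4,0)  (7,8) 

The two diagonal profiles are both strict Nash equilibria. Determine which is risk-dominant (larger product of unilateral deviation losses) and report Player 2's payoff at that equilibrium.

At both α: Player 1 loses 6 − 4 = 2 by deviating; Player 2 loses 5 − 3 = 2. Product = 2·2 = 4.
At both β: Player 1 loses 7 − 1 = 6 by deviating; Player 2 loses 8 − 0 = 8. Product = 6·8 = 48.
48 > 4, so both β is risk-dominant. Player 2's payoff there is 8.

8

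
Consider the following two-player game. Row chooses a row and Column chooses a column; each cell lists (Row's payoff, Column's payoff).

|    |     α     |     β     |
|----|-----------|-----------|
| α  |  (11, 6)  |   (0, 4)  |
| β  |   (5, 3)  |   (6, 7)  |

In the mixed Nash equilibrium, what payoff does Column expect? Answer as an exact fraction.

Row mixes with probability p on α, chosen so Column is indifferent: 6p + 3(1−p) = 4p + 7(1−p) gives p = 2/3.
Column's expected payoff is 6·2/3 + 3·1/3 = 5.

5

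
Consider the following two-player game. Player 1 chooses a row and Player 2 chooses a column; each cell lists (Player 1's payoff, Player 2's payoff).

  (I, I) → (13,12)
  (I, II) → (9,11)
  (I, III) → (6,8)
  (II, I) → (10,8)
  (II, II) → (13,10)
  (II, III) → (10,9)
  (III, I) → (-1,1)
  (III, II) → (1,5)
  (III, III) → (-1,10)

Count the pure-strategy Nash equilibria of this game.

Both I: Player 1 gets 13 (best alternative 10); Player 2 gets 12 (best alternative 11). Neither deviates — NE.
Both II: Player 1 gets 13 (best alternative 9); Player 2 gets 10 (best alternative 9). Neither deviates — NE.
Both III is not a NE: Player 1 would switch to II (10 > -1).
No other cell survives both best-response checks, so there are 2 pure NE.

2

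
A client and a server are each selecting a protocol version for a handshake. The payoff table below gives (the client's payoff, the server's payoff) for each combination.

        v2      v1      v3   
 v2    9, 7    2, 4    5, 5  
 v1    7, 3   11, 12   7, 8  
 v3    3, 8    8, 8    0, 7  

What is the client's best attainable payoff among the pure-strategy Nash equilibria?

Both v2 is a pure NE (the client: 9 ≥ 7; the server: 7 ≥ 5). The client gets 9.
Both v1 is a pure NE (the client: 11 ≥ 8; the server: 12 ≥ 8). The client gets 11.
Every other cell has a profitable deviation for at least one player. Highest of {9, 11} is 11.

11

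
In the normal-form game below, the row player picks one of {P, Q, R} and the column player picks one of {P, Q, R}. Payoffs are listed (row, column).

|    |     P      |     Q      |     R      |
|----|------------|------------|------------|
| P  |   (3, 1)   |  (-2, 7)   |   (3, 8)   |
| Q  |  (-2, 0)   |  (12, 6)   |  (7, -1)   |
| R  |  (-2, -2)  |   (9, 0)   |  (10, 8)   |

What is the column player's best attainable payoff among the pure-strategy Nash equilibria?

8

Both Q is a pure NE (the row player: 12 ≥ 9; the column player: 6 ≥ 0). The column player gets 6.
Both R is a pure NE (the row player: 10 ≥ 7; the column player: 8 ≥ 0). The column player gets 8.
Every other cell has a profitable deviation for at least one player. Highest of {6, 8} is 8.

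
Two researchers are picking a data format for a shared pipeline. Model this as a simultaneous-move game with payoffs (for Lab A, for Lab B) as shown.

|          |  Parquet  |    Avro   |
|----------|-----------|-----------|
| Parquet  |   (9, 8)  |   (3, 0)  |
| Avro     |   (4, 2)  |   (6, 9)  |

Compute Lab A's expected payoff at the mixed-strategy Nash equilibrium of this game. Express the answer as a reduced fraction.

Lab B mixes with probability q on Parquet, chosen so Lab A is indifferent: 9q + 3(1−q) = 4q + 6(1−q) gives q = 3/8.
Lab A's expected payoff (from either row, since indifferent) is 9·3/8 + 3·5/8 = 21/4.

21/4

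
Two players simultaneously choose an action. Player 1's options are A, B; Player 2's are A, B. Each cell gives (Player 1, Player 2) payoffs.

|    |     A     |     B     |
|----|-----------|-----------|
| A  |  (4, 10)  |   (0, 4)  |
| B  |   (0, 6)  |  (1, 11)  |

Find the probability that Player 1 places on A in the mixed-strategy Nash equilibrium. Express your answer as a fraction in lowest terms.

Player 1's mix p on A must make Player 2 indifferent between A and B.
Player 2's payoff from A: 10p + 6(1−p). From B: 4p + 11(1−p).
Set equal: 6p = 5(1−p) → p = 5/11.

5/11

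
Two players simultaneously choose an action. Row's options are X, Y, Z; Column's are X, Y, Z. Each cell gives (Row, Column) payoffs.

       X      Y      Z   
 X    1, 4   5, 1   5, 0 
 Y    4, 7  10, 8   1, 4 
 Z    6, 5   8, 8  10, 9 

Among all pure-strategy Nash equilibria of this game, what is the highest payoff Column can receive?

9

Both Y is a pure NE (Row: 10 ≥ 8; Column: 8 ≥ 7). Column gets 8.
Both Z is a pure NE (Row: 10 ≥ 5; Column: 9 ≥ 8). Column gets 9.
Every other cell has a profitable deviation for at least one player. Highest of {8, 9} is 9.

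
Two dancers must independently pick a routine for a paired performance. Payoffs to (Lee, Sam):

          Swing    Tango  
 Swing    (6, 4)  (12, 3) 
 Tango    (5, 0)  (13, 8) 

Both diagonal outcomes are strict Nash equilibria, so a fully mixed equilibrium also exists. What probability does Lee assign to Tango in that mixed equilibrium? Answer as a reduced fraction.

1/9

Lee's mix p on Swing must make Sam indifferent between Swing and Tango.
Sam's payoff from Swing: 4p + 0(1−p). From Tango: 3p + 8(1−p).
Set equal: 1p = 8(1−p) → p = 8/9.
Probability on Tango is 1 − 8/9 = 1/9.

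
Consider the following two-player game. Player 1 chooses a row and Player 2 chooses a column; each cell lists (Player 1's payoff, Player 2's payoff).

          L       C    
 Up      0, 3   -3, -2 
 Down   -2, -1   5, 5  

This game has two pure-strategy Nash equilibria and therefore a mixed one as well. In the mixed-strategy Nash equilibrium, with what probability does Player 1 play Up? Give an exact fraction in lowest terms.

6/11

Player 1's mix p on Up must make Player 2 indifferent between L and C.
Player 2's payoff from L: 3p + (-1)(1−p). From C: (-2)p + 5(1−p).
Set equal: 5p = 6(1−p) → p = 6/11.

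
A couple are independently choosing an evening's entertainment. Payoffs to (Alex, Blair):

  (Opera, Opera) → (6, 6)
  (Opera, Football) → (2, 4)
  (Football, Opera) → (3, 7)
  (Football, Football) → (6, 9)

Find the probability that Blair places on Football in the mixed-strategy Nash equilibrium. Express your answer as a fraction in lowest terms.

Blair's mix q on Opera must make Alex indifferent between Opera and Football.
Alex's payoff from Opera: 6q + 2(1−q). From Football: 3q + 6(1−q).
Set equal: 3q = 4(1−q) → q = 4/7.
Probability on Football is 1 − 4/7 = 3/7.

3/7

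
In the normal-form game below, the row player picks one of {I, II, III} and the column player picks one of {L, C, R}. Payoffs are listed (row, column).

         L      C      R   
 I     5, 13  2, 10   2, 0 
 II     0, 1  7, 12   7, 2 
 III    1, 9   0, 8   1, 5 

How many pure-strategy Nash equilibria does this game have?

2

(I, L): the row player gets 5 (best alternative 1); the column player gets 13 (best alternative 10). Neither deviates — NE.
(II, C): the row player gets 7 (best alternative 2); the column player gets 12 (best alternative 2). Neither deviates — NE.
(III, R) is not a NE: the row player would switch to II (7 > 1).
No other cell survives both best-response checks, so there are 2 pure NE.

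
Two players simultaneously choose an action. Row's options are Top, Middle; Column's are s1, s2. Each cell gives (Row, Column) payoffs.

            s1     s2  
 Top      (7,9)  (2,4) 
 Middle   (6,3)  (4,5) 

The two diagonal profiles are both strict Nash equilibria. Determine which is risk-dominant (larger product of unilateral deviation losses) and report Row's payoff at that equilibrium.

7

At (Top, s1): Row loses 7 − 6 = 1 by deviating; Column loses 9 − 4 = 5. Product = 1·5 = 5.
At (Middle, s2): Row loses 4 − 2 = 2 by deviating; Column loses 5 − 3 = 2. Product = 2·2 = 4.
5 > 4, so (Top, s1) is risk-dominant. Row's payoff there is 7.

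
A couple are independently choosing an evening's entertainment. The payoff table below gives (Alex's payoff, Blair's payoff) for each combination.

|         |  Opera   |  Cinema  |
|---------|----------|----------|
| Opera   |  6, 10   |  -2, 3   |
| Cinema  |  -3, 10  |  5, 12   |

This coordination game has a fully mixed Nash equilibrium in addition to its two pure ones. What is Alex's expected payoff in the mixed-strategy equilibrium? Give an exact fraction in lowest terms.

Blair mixes with probability q on Opera, chosen so Alex is indifferent: 6q + (-2)(1−q) = (-3)q + 5(1−q) gives q = 7/16.
Alex's expected payoff (from either row, since indifferent) is 6·7/16 + (-2)·9/16 = 3/2.

3/2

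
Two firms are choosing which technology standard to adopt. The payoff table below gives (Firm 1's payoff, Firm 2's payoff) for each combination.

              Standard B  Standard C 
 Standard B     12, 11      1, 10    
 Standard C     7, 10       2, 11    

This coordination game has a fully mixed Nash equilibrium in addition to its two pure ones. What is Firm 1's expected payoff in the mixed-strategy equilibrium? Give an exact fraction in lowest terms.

17/6

Firm 2 mixes with probability q on Standard B, chosen so Firm 1 is indifferent: 12q + 1(1−q) = 7q + 2(1−q) gives q = 1/6.
Firm 1's expected payoff (from either row, since indifferent) is 12·1/6 + 1·5/6 = 17/6.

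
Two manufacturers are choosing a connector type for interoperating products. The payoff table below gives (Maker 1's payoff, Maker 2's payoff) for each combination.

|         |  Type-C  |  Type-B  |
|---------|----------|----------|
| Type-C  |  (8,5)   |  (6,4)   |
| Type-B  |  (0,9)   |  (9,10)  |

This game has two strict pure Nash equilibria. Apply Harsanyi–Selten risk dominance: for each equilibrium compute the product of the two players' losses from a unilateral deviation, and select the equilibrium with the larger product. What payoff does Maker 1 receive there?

At both Type-C: Maker 1 loses 8 − 0 = 8 by deviating; Maker 2 loses 5 − 4 = 1. Product = 8·1 = 8.
At both Type-B: Maker 1 loses 9 − 6 = 3 by deviating; Maker 2 loses 10 − 9 = 1. Product = 3·1 = 3.
8 > 3, so both Type-C is risk-dominant. Maker 1's payoff there is 8.

8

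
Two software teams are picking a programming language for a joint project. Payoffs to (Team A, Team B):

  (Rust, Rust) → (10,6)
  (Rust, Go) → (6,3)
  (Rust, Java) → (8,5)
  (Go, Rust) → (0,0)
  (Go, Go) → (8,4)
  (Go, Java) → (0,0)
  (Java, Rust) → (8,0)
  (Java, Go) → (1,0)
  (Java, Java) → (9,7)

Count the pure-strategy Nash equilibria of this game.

3

Both Rust: Team A gets 10 (best alternative 8); Team B gets 6 (best alternative 5). Neither deviates — NE.
Both Go: Team A gets 8 (best alternative 6); Team B gets 4 (best alternative 0). Neither deviates — NE.
Both Java: Team A gets 9 (best alternative 8); Team B gets 7 (best alternative 0). Neither deviates — NE.
(Rust, Go) is not a NE: Team A would switch to Go (8 > 6).
No other cell survives both best-response checks, so there are 3 pure NE.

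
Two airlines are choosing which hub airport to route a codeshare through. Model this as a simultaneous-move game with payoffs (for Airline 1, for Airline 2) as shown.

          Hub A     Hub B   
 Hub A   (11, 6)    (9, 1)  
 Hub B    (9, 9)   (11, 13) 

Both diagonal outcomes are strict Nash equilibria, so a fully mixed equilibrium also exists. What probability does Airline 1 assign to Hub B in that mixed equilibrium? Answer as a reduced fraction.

5/9

Airline 1's mix p on Hub A must make Airline 2 indifferent between Hub A and Hub B.
Airline 2's payoff from Hub A: 6p + 9(1−p). From Hub B: 1p + 13(1−p).
Set equal: 5p = 4(1−p) → p = 4/9.
Probability on Hub B is 1 − 4/9 = 5/9.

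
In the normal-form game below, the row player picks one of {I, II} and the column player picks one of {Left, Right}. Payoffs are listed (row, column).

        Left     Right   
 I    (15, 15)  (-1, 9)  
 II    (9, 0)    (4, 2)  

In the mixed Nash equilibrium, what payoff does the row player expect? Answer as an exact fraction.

The column player mixes with probability q on Left, chosen so the row player is indifferent: 15q + (-1)(1−q) = 9q + 4(1−q) gives q = 5/11.
The row player's expected payoff (from either row, since indifferent) is 15·5/11 + (-1)·6/11 = 69/11.

69/11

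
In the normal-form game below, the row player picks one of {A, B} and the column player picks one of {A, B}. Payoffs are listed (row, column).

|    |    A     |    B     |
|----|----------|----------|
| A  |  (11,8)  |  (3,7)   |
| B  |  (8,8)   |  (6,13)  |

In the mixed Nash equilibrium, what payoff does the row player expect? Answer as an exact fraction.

The column player mixes with probability q on A, chosen so the row player is indifferent: 11q + 3(1−q) = 8q + 6(1−q) gives q = 1/2.
The row player's expected payoff (from either row, since indifferent) is 11·1/2 + 3·1/2 = 7.

7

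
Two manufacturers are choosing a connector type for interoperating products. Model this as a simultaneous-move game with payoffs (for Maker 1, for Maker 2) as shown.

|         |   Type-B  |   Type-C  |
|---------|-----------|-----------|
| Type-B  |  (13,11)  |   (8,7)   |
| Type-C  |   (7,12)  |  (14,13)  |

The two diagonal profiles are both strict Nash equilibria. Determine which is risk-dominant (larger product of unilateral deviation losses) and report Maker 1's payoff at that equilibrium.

At both Type-B: Maker 1 loses 13 − 7 = 6 by deviating; Maker 2 loses 11 − 7 = 4. Product = 6·4 = 24.
At both Type-C: Maker 1 loses 14 − 8 = 6 by deviating; Maker 2 loses 13 − 12 = 1. Product = 6·1 = 6.
24 > 6, so both Type-B is risk-dominant. Maker 1's payoff there is 13.

13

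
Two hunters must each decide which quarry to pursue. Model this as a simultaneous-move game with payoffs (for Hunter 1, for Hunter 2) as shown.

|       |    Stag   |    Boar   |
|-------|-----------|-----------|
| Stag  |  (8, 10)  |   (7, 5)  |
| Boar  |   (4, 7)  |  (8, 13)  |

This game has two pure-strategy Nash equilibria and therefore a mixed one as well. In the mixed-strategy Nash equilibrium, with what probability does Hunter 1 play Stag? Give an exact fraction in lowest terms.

6/11

Hunter 1's mix p on Stag must make Hunter 2 indifferent between Stag and Boar.
Hunter 2's payoff from Stag: 10p + 7(1−p). From Boar: 5p + 13(1−p).
Set equal: 5p = 6(1−p) → p = 6/11.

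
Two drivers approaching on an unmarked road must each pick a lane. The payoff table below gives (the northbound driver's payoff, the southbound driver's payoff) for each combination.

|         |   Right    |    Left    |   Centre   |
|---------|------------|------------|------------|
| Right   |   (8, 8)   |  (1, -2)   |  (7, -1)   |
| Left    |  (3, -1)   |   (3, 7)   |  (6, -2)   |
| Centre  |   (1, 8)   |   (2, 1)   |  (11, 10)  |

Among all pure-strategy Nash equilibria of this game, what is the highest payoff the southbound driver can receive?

Both Right is a pure NE (the northbound driver: 8 ≥ 3; the southbound driver: 8 ≥ -1). The southbound driver gets 8.
Both Left is a pure NE (the northbound driver: 3 ≥ 2; the southbound driver: 7 ≥ -1). The southbound driver gets 7.
Both Centre is a pure NE (the northbound driver: 11 ≥ 7; the southbound driver: 10 ≥ 8). The southbound driver gets 10.
Every other cell has a profitable deviation for at least one player. Highest of {8, 7, 10} is 10.

10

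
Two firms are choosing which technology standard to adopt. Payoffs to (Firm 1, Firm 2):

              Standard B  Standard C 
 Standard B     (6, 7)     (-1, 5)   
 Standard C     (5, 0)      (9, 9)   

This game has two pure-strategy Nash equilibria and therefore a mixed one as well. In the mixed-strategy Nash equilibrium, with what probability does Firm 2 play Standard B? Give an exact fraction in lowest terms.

10/11

Firm 2's mix q on Standard B must make Firm 1 indifferent between Standard B and Standard C.
Firm 1's payoff from Standard B: 6q + (-1)(1−q). From Standard C: 5q + 9(1−q).
Set equal: 1q = 10(1−q) → q = 10/11.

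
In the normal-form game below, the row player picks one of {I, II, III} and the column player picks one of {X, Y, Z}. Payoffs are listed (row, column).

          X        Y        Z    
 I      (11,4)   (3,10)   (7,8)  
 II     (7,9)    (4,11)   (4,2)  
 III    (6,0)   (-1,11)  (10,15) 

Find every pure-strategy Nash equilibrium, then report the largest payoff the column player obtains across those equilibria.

(II, Y) is a pure NE (the row player: 4 ≥ 3; the column player: 11 ≥ 9). The column player gets 11.
(III, Z) is a pure NE (the row player: 10 ≥ 7; the column player: 15 ≥ 11). The column player gets 15.
Every other cell has a profitable deviation for at least one player. Highest of {11, 15} is 15.

15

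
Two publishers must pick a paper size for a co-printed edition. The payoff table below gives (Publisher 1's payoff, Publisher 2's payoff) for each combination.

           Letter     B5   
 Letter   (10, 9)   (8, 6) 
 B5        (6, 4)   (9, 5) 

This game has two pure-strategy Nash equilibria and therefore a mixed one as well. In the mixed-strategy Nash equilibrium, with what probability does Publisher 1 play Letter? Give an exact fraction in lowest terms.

Publisher 1's mix p on Letter must make Publisher 2 indifferent between Letter and B5.
Publisher 2's payoff from Letter: 9p + 4(1−p). From B5: 6p + 5(1−p).
Set equal: 3p = 1(1−p) → p = 1/4.

1/4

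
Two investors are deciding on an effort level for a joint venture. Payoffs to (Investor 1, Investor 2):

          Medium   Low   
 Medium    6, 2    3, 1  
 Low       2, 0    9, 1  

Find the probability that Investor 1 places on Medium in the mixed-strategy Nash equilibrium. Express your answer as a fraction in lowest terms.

1/2

Investor 1's mix p on Medium must make Investor 2 indifferent between Medium and Low.
Investor 2's payoff from Medium: 2p + 0(1−p). From Low: 1p + 1(1−p).
Set equal: 1p = 1(1−p) → p = 1/2.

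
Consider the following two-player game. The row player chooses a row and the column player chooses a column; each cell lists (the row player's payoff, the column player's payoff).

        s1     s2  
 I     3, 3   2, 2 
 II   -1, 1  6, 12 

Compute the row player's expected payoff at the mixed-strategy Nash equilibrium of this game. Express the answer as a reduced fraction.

The column player mixes with probability q on s1, chosen so the row player is indifferent: 3q + 2(1−q) = (-1)q + 6(1−q) gives q = 1/2.
The row player's expected payoff (from either row, since indifferent) is 3·1/2 + 2·1/2 = 5/2.

5/2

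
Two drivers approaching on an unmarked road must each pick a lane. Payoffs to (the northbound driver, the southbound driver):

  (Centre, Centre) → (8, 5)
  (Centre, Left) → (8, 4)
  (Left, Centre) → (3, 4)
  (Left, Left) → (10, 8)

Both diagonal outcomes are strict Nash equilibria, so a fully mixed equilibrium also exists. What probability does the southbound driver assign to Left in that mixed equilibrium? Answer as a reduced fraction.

5/7

The southbound driver's mix q on Centre must make the northbound driver indifferent between Centre and Left.
The northbound driver's payoff from Centre: 8q + 8(1−q). From Left: 3q + 10(1−q).
Set equal: 5q = 2(1−q) → q = 2/7.
Probability on Left is 1 − 2/7 = 5/7.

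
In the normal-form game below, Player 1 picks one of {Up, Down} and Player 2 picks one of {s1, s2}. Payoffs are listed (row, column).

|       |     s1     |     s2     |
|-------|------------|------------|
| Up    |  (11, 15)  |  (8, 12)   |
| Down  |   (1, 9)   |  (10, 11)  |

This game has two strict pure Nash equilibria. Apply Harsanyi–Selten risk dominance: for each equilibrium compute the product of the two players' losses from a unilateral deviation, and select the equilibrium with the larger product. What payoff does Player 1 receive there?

At (Up, s1): Player 1 loses 11 − 1 = 10 by deviating; Player 2 loses 15 − 12 = 3. Product = 10·3 = 30.
At (Down, s2): Player 1 loses 10 − 8 = 2 by deviating; Player 2 loses 11 − 9 = 2. Product = 2·2 = 4.
30 > 4, so (Up, s1) is risk-dominant. Player 1's payoff there is 11.

11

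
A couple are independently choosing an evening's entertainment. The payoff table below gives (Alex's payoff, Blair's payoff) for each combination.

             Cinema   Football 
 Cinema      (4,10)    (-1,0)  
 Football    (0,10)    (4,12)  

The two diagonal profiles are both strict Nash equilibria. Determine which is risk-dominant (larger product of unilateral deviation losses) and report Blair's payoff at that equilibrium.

10

At both Cinema: Alex loses 4 − 0 = 4 by deviating; Blair loses 10 − 0 = 10. Product = 4·10 = 40.
At both Football: Alex loses 4 − (-1) = 5 by deviating; Blair loses 12 − 10 = 2. Product = 5·2 = 10.
40 > 10, so both Cinema is risk-dominant. Blair's payoff there is 10.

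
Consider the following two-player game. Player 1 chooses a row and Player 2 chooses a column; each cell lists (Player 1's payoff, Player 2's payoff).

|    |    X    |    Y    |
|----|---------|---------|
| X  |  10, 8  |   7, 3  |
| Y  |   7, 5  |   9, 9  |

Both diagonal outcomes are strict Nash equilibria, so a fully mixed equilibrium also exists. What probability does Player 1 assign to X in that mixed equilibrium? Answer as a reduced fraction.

Player 1's mix p on X must make Player 2 indifferent between X and Y.
Player 2's payoff from X: 8p + 5(1−p). From Y: 3p + 9(1−p).
Set equal: 5p = 4(1−p) → p = 4/9.

4/9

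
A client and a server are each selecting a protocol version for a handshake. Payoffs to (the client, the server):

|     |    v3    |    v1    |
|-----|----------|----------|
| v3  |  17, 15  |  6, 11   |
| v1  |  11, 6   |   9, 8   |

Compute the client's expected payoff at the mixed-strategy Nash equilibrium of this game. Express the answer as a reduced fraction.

29/3

The server mixes with probability q on v3, chosen so the client is indifferent: 17q + 6(1−q) = 11q + 9(1−q) gives q = 1/3.
The client's expected payoff (from either row, since indifferent) is 17·1/3 + 6·2/3 = 29/3.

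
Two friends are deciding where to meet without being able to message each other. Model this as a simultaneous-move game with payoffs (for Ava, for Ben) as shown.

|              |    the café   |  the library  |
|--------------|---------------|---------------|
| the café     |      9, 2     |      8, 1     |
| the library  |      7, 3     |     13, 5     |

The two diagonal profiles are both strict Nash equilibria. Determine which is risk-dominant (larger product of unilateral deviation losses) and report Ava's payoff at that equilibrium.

13

At both the café: Ava loses 9 − 7 = 2 by deviating; Ben loses 2 − 1 = 1. Product = 2·1 = 2.
At both the library: Ava loses 13 − 8 = 5 by deviating; Ben loses 5 − 3 = 2. Product = 5·2 = 10.
10 > 2, so both the library is risk-dominant. Ava's payoff there is 13.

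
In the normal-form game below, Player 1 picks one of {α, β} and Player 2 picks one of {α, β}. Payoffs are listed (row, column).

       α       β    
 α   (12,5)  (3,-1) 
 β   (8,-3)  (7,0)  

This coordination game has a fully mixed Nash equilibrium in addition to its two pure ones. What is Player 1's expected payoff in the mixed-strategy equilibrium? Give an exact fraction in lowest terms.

Player 2 mixes with probability q on α, chosen so Player 1 is indifferent: 12q + 3(1−q) = 8q + 7(1−q) gives q = 1/2.
Player 1's expected payoff (from either row, since indifferent) is 12·1/2 + 3·1/2 = 15/2.

15/2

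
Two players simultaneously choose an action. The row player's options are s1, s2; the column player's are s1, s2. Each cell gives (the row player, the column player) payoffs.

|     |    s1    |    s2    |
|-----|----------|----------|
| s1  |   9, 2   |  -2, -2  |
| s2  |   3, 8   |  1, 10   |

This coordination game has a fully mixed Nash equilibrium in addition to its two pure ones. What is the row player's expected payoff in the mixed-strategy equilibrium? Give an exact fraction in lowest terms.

5/3

The column player mixes with probability q on s1, chosen so the row player is indifferent: 9q + (-2)(1−q) = 3q + 1(1−q) gives q = 1/3.
The row player's expected payoff (from either row, since indifferent) is 9·1/3 + (-2)·2/3 = 5/3.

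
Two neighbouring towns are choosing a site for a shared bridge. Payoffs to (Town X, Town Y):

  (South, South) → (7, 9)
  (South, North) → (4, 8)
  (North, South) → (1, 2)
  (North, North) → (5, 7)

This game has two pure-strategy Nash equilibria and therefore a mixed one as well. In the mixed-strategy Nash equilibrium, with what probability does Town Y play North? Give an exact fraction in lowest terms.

6/7

Town Y's mix q on South must make Town X indifferent between South and North.
Town X's payoff from South: 7q + 4(1−q). From North: 1q + 5(1−q).
Set equal: 6q = 1(1−q) → q = 1/7.
Probability on North is 1 − 1/7 = 6/7.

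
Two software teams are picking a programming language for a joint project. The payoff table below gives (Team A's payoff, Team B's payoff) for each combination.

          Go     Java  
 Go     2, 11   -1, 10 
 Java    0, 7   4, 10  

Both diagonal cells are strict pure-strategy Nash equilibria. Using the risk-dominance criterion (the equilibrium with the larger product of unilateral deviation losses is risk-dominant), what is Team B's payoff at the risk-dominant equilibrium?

At both Go: Team A loses 2 − 0 = 2 by deviating; Team B loses 11 − 10 = 1. Product = 2·1 = 2.
At both Java: Team A loses 4 − (-1) = 5 by deviating; Team B loses 10 − 7 = 3. Product = 5·3 = 15.
15 > 2, so both Java is risk-dominant. Team B's payoff there is 10.

10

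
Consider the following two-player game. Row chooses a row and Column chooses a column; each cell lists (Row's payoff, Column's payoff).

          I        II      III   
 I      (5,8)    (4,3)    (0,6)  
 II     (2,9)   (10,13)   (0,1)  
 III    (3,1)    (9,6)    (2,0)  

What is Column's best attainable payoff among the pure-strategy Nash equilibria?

Both I is a pure NE (Row: 5 ≥ 3; Column: 8 ≥ 6). Column gets 8.
Both II is a pure NE (Row: 10 ≥ 9; Column: 13 ≥ 9). Column gets 13.
Every other cell has a profitable deviation for at least one player. Highest of {8, 13} is 13.

13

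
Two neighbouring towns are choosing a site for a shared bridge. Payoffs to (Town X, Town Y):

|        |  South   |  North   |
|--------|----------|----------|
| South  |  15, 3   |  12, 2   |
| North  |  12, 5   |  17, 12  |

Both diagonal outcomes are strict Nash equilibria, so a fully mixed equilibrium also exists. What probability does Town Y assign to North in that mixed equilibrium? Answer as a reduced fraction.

3/8

Town Y's mix q on South must make Town X indifferent between South and North.
Town X's payoff from South: 15q + 12(1−q). From North: 12q + 17(1−q).
Set equal: 3q = 5(1−q) → q = 5/8.
Probability on North is 1 − 5/8 = 3/8.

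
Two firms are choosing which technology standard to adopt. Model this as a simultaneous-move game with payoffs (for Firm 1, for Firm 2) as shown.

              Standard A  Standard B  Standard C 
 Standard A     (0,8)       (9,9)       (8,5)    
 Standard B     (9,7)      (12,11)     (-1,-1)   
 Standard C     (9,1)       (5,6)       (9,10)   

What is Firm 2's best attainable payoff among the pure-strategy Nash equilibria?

11

Both Standard B is a pure NE (Firm 1: 12 ≥ 9; Firm 2: 11 ≥ 7). Firm 2 gets 11.
Both Standard C is a pure NE (Firm 1: 9 ≥ 8; Firm 2: 10 ≥ 6). Firm 2 gets 10.
Every other cell has a profitable deviation for at least one player. Highest of {11, 10} is 11.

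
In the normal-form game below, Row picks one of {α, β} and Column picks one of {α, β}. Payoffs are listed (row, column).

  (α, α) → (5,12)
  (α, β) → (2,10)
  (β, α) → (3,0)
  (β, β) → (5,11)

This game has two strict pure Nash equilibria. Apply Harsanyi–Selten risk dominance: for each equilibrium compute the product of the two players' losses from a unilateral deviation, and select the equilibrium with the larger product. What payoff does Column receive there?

At both α: Row loses 5 − 3 = 2 by deviating; Column loses 12 − 10 = 2. Product = 2·2 = 4.
At both β: Row loses 5 − 2 = 3 by deviating; Column loses 11 − 0 = 11. Product = 3·11 = 33.
33 > 4, so both β is risk-dominant. Column's payoff there is 11.

11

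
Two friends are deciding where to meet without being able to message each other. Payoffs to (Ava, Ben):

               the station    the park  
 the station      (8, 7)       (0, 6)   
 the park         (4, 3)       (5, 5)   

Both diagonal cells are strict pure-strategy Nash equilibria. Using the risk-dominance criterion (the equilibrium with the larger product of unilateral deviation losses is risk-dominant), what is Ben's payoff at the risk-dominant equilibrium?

At both the station: Ava loses 8 − 4 = 4 by deviating; Ben loses 7 − 6 = 1. Product = 4·1 = 4.
At both the park: Ava loses 5 − 0 = 5 by deviating; Ben loses 5 − 3 = 2. Product = 5·2 = 10.
10 > 4, so both the park is risk-dominant. Ben's payoff there is 5.

5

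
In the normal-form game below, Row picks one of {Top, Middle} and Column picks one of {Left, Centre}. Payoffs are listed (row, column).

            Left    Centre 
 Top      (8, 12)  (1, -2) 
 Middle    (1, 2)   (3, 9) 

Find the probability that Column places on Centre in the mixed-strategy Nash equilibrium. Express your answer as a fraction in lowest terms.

7/9

Column's mix q on Left must make Row indifferent between Top and Middle.
Row's payoff from Top: 8q + 1(1−q). From Middle: 1q + 3(1−q).
Set equal: 7q = 2(1−q) → q = 2/9.
Probability on Centre is 1 − 2/9 = 7/9.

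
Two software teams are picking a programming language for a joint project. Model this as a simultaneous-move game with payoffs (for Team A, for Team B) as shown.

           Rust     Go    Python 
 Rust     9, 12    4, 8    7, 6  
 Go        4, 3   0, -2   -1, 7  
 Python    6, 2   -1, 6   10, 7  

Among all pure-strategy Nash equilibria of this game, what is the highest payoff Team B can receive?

Both Rust is a pure NE (Team A: 9 ≥ 6; Team B: 12 ≥ 8). Team B gets 12.
Both Python is a pure NE (Team A: 10 ≥ 7; Team B: 7 ≥ 6). Team B gets 7.
Every other cell has a profitable deviation for at least one player. Highest of {12, 7} is 12.

12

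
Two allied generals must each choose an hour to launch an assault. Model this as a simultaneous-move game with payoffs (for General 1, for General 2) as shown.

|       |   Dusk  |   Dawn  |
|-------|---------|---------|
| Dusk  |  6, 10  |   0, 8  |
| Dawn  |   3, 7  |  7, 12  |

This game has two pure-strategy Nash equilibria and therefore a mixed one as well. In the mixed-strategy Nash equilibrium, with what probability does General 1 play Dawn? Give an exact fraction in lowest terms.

2/7

General 1's mix p on Dusk must make General 2 indifferent between Dusk and Dawn.
General 2's payoff from Dusk: 10p + 7(1−p). From Dawn: 8p + 12(1−p).
Set equal: 2p = 5(1−p) → p = 5/7.
Probability on Dawn is 1 − 5/7 = 2/7.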